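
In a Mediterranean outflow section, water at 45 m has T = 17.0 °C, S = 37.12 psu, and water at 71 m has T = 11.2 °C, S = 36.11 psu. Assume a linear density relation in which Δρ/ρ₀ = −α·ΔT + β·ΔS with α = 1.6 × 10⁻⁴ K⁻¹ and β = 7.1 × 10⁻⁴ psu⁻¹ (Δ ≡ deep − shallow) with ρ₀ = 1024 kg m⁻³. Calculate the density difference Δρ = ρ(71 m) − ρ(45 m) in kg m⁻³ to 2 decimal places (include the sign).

+0.22 kg m⁻³

ΔT = -5.8 K, ΔS = -1.01 psu (deep − shallow).
Δρ/ρ₀ = −(1.6 × 10⁻⁴)(-5.8) + (7.1 × 10⁻⁴)(-1.01) = 2.109 × 10⁻⁴.
Δρ = 1024 × (2.109 × 10⁻⁴) = +0.22 kg m⁻³.
Positive Δρ: denser below, stable.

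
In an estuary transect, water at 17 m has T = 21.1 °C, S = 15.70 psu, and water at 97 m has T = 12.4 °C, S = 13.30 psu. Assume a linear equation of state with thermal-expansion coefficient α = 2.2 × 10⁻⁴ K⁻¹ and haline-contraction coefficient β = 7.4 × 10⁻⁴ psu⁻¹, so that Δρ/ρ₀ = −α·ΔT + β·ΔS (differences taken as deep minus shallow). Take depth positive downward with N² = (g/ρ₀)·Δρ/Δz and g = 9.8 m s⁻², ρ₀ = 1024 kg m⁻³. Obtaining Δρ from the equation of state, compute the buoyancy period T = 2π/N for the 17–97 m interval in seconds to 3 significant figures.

1.53 × 10³ s

ΔT = -8.7 K, ΔS = -2.40 psu (deep − shallow).
Δρ/ρ₀ = −αΔT + βΔS = 1.914 × 10⁻³ − 1.776 × 10⁻³ = 1.38 × 10⁻⁴, so Δρ ≈ 0.1413 kg m⁻³.
N² = (g/ρ₀)·Δρ/Δz = g·(Δρ/ρ₀)/Δz = 9.8 × 1.38 × 10⁻⁴ / 80 = 1.6905 × 10⁻⁵ s⁻².
N = √(1.6905 × 10⁻⁵) = 4.1116 × 10⁻³ rad s⁻¹ → T = 2π/N = 1.5282 × 10³ s ≈ 1.53 × 10³ s.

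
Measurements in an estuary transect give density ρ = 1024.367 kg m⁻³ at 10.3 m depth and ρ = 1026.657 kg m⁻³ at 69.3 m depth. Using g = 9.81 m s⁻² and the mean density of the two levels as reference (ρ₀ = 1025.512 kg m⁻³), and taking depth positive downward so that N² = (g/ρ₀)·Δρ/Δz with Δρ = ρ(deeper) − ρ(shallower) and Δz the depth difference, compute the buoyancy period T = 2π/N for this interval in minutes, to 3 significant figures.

Δρ = 1026.657 − 1024.367 = 2.290 kg m⁻³ over Δz = 69.3 − 10.3 = 59 m.
N² = (9.81/1025.512) × (2.290/59) = 3.7129 × 10⁻⁴ s⁻².
N = √(3.7129 × 10⁻⁴) = 0.019269 rad s⁻¹, so T = 2π/N = 326.08 s = 5.4347 min ≈ 5.43 min.

5.43 min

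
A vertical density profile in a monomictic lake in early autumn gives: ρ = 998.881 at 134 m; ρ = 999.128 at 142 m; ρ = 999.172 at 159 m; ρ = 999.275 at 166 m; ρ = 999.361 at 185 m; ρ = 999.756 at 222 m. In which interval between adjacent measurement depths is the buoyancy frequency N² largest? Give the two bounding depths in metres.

134–142 m

Compute the density gradient over each adjacent pair:
  134–142 m: Δρ/Δz = 0.247/8 = 0.031 kg m⁻⁴
  142–159 m: Δρ/Δz = 0.044/17 = 2.6 × 10⁻³ kg m⁻⁴
  159–166 m: Δρ/Δz = 0.103/7 = 0.015 kg m⁻⁴
  166–185 m: Δρ/Δz = 0.086/19 = 4.5 × 10⁻³ kg m⁻⁴
  185–222 m: Δρ/Δz = 0.395/37 = 0.011 kg m⁻⁴
The largest gradient is in the 134–142 m interval — the pycnocline.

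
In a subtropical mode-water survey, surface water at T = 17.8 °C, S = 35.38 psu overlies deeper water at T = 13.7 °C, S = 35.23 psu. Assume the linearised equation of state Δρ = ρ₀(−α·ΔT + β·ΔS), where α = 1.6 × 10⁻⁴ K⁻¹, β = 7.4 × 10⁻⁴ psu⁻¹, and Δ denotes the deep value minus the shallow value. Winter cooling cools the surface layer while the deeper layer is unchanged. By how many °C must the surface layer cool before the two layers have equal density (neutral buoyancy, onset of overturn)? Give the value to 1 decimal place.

3.4 °C

Neutral buoyancy requires Δρ = 0, i.e. −α(T_deep − T_surf′) + β(S_deep − S_surf) = 0.
T_surf′ = T_deep − (β/α)·ΔS = 13.7 − (7.4 × 10⁻⁴/1.6 × 10⁻⁴)·(-0.15) = 14.394 °C.
Cooling required: 17.8 − (14.394) = 3.406 °C.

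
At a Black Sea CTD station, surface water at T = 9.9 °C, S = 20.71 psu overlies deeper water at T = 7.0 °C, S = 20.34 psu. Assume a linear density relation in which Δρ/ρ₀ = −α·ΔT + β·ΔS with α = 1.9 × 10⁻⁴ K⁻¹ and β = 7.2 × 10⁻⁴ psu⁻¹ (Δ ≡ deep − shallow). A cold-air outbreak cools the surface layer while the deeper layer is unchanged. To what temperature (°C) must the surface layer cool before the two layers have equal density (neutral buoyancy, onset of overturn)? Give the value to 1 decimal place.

8.4 °C

Neutral buoyancy requires Δρ = 0, i.e. −α(T_deep − T_surf′) + β(S_deep − S_surf) = 0.
T_surf′ = T_deep − (β/α)·ΔS = 7.0 − (7.2 × 10⁻⁴/1.9 × 10⁻⁴)·(-0.37) = 8.402 °C.
Cooling required: 9.9 − (8.402) = 1.498 °C.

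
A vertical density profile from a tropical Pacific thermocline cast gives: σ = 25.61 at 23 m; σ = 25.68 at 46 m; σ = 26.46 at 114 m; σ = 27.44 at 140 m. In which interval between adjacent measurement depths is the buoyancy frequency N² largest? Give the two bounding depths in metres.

114–140 m

Compute the density gradient over each adjacent pair:
  23–46 m: Δρ/Δz = 0.07/23 = 3.0 × 10⁻³ kg m⁻⁴
  46–114 m: Δρ/Δz = 0.78/68 = 0.011 kg m⁻⁴
  114–140 m: Δρ/Δz = 0.98/26 = 0.038 kg m⁻⁴
The largest gradient is in the 114–140 m interval — the pycnocline.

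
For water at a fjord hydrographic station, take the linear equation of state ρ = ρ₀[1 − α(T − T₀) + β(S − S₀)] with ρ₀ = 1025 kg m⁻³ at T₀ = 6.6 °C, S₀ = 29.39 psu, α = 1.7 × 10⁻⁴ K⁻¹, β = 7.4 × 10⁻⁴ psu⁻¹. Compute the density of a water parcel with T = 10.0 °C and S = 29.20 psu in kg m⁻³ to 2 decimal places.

T − T₀ = +3.4 K, S − S₀ = -0.19 psu.
Bracket = 1 − α·(+3.4) + β·(-0.19) = 1 + (-7.186 × 10⁻⁴) = 0.9992814.
ρ = 1025 × 0.9992814 = 1024.26 kg m⁻³.

1024.26 kg m⁻³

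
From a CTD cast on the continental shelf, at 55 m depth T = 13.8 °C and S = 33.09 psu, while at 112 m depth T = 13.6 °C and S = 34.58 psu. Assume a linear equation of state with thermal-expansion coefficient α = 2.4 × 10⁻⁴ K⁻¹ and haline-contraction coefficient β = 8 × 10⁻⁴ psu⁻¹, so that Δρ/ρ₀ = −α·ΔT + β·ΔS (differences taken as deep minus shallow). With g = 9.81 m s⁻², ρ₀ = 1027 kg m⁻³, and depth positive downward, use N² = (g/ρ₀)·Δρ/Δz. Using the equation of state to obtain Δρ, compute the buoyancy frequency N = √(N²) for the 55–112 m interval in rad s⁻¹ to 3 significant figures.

0.0146 rad s⁻¹

ΔT = -0.2 K, ΔS = +1.49 psu (deep − shallow).
Δρ/ρ₀ = −αΔT + βΔS = 4.80 × 10⁻⁵ + 1.192 × 10⁻³ = 1.24 × 10⁻³, so Δρ ≈ 1.273 kg m⁻³.
N² = (g/ρ₀)·Δρ/Δz = g·(Δρ/ρ₀)/Δz = 9.81 × 1.24 × 10⁻³ / 57 = 2.1341 × 10⁻⁴ s⁻².
N = √(2.1341 × 10⁻⁴) = 0.014609 rad s⁻¹ ≈ 0.0146 rad s⁻¹.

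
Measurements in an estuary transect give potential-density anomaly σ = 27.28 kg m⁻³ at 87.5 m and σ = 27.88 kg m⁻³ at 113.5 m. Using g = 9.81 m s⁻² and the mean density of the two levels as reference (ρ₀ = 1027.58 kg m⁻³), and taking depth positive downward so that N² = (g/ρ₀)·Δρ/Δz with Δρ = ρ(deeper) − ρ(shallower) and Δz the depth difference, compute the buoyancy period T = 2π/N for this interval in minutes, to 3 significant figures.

Δρ = 1027.88 − 1027.28 = 0.60 kg m⁻³ over Δz = 113.5 − 87.5 = 26 m.
N² = (9.81/1027.58) × (0.60/26) = 2.2031 × 10⁻⁴ s⁻².
N = √(2.2031 × 10⁻⁴) = 0.014843 rad s⁻¹, so T = 2π/N = 423.31 s = 7.0552 min ≈ 7.06 min.
A positive N² confirms static stability across the interval.

7.06 min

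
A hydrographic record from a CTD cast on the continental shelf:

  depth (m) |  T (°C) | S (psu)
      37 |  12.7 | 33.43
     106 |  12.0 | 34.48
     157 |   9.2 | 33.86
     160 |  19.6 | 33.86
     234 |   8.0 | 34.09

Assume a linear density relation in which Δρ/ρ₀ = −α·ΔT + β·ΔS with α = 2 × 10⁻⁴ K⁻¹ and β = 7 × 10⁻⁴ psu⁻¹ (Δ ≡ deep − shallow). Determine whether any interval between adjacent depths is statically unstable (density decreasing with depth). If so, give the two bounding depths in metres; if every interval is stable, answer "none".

Evaluate Δρ/ρ₀ = −αΔT + βΔS across each adjacent pair:
  37–106 m: −αΔT+βΔS = −(2 × 10⁻⁴)(-0.7)+(7 × 10⁻⁴)(+1.05) = 8.7 × 10⁻⁴ → stable
  106–157 m: −αΔT+βΔS = −(2 × 10⁻⁴)(-2.8)+(7 × 10⁻⁴)(-0.62) = 1.3 × 10⁻⁴ → stable
  157–160 m: −αΔT+βΔS = −(2 × 10⁻⁴)(+10.4)+(7 × 10⁻⁴)(+0.00) = -2.1 × 10⁻³ → UNSTABLE
  160–234 m: −αΔT+βΔS = −(2 × 10⁻⁴)(-11.6)+(7 × 10⁻⁴)(+0.23) = 2.5 × 10⁻³ → stable
The 157–160 m interval has Δρ < 0: lighter water underlies denser water.

157–160 m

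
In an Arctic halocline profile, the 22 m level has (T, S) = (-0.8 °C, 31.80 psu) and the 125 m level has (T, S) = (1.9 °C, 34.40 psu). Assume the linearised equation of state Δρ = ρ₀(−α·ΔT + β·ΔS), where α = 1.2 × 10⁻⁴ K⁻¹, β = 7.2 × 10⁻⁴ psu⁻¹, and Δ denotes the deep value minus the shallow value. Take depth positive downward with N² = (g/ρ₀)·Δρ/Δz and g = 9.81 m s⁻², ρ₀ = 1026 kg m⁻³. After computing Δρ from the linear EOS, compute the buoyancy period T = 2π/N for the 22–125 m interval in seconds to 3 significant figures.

ΔT = +2.7 K, ΔS = +2.60 psu (deep − shallow).
Δρ/ρ₀ = −αΔT + βΔS = -3.24 × 10⁻⁴ + 1.872 × 10⁻³ = 1.548 × 10⁻³, so Δρ ≈ 1.588 kg m⁻³.
N² = (g/ρ₀)·Δρ/Δz = g·(Δρ/ρ₀)/Δz = 9.81 × 1.548 × 10⁻³ / 103 = 1.4744 × 10⁻⁴ s⁻².
N = √(1.4744 × 10⁻⁴) = 0.012142 rad s⁻¹ → T = 2π/N = 517.48 s ≈ 517 s.

517 s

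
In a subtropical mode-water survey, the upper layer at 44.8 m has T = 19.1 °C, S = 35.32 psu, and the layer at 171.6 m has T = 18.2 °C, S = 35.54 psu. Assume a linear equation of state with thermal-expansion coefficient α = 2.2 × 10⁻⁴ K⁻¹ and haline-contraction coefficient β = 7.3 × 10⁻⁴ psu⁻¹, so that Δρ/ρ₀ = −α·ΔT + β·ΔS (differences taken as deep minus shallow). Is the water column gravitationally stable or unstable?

stable

ΔT = 18.2 − 19.1 = -0.9 K and ΔS = 35.54 − 35.32 = +0.22 psu (deep − shallow).
−αΔT = 1.98 × 10⁻⁴; βΔS = 1.606 × 10⁻⁴; sum Δρ/ρ₀ = 3.586 × 10⁻⁴.
Δρ/ρ₀ > 0, so Δρ > 0: deeper water is denser → statically stable.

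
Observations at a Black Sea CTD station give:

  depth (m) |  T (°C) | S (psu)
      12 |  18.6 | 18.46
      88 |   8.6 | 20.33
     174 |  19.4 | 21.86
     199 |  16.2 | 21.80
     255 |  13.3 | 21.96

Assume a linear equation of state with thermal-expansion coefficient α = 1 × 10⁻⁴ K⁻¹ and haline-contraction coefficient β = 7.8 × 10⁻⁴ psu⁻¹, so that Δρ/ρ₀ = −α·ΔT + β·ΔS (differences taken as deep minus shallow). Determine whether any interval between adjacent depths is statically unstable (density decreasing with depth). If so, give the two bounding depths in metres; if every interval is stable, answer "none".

Evaluate Δρ/ρ₀ = −αΔT + βΔS across each adjacent pair:
  12–88 m: −αΔT+βΔS = −(1 × 10⁻⁴)(-10.0)+(7.8 × 10⁻⁴)(+1.87) = 2.5 × 10⁻³ → stable
  88–174 m: −αΔT+βΔS = −(1 × 10⁻⁴)(+10.8)+(7.8 × 10⁻⁴)(+1.53) = 1.1 × 10⁻⁴ → stable
  174–199 m: −αΔT+βΔS = −(1 × 10⁻⁴)(-3.2)+(7.8 × 10⁻⁴)(-0.06) = 2.7 × 10⁻⁴ → stable
  199–255 m: −αΔT+βΔS = −(1 × 10⁻⁴)(-2.9)+(7.8 × 10⁻⁴)(+0.16) = 4.1 × 10⁻⁴ → stable
Every interval has Δρ > 0: the column is stably stratified throughout.

none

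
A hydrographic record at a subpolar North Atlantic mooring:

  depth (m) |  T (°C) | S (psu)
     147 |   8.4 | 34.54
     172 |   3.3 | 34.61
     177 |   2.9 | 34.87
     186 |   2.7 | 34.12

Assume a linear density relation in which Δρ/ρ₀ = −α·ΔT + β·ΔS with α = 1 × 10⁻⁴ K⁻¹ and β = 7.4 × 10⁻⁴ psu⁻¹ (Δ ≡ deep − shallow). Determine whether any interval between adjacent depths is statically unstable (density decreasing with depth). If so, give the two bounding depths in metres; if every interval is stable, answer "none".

Evaluate Δρ/ρ₀ = −αΔT + βΔS across each adjacent pair:
  147–172 m: −αΔT+βΔS = −(1 × 10⁻⁴)(-5.1)+(7.4 × 10⁻⁴)(+0.07) = 5.6 × 10⁻⁴ → stable
  172–177 m: −αΔT+βΔS = −(1 × 10⁻⁴)(-0.4)+(7.4 × 10⁻⁴)(+0.26) = 2.3 × 10⁻⁴ → stable
  177–186 m: −αΔT+βΔS = −(1 × 10⁻⁴)(-0.2)+(7.4 × 10⁻⁴)(-0.75) = -5.3 × 10⁻⁴ → UNSTABLE
The 177–186 m interval has Δρ < 0: lighter water underlies denser water.

177–186 m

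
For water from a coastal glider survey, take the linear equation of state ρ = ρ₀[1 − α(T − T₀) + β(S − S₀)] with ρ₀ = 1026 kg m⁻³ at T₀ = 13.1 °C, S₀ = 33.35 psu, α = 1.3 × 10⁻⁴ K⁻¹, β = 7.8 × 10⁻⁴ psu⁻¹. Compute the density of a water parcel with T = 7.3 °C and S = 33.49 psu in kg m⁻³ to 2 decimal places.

1026.89 kg m⁻³

T − T₀ = -5.8 K, S − S₀ = +0.14 psu.
Bracket = 1 − α·(-5.8) + β·(+0.14) = 1 + (8.632 × 10⁻⁴) = 1.0008632.
ρ = 1026 × 1.0008632 = 1026.89 kg m⁻³.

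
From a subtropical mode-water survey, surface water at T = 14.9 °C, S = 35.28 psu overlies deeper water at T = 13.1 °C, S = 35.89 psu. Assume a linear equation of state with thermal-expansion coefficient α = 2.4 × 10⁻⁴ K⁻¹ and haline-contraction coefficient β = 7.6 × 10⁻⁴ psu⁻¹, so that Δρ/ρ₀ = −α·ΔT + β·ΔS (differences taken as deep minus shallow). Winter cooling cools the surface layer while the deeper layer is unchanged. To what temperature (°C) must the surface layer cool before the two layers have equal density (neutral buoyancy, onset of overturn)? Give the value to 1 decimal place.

11.2 °C

Neutral buoyancy requires Δρ = 0, i.e. −α(T_deep − T_surf′) + β(S_deep − S_surf) = 0.
T_surf′ = T_deep − (β/α)·ΔS = 13.1 − (7.6 × 10⁻⁴/2.4 × 10⁻⁴)·(+0.61) = 11.168 °C.
Cooling required: 14.9 − (11.168) = 3.732 °C.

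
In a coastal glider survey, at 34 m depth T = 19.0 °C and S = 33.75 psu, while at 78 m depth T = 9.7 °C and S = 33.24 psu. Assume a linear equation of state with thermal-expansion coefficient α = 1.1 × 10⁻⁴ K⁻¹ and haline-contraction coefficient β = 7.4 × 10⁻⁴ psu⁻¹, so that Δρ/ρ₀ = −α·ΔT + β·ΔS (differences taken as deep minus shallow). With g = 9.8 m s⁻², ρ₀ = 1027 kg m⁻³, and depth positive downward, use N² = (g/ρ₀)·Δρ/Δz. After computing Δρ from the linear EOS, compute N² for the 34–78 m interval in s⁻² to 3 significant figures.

ΔT = -9.3 K, ΔS = -0.51 psu (deep − shallow).
Δρ/ρ₀ = −αΔT + βΔS = 1.023 × 10⁻³ − 3.774 × 10⁻⁴ = 6.456 × 10⁻⁴, so Δρ ≈ 0.6630 kg m⁻³.
N² = (g/ρ₀)·Δρ/Δz = g·(Δρ/ρ₀)/Δz = 9.8 × 6.456 × 10⁻⁴ / 44 = 1.4379 × 10⁻⁴ s⁻² ≈ 1.44 × 10⁻⁴ s⁻².

1.44 × 10⁻⁴ s⁻²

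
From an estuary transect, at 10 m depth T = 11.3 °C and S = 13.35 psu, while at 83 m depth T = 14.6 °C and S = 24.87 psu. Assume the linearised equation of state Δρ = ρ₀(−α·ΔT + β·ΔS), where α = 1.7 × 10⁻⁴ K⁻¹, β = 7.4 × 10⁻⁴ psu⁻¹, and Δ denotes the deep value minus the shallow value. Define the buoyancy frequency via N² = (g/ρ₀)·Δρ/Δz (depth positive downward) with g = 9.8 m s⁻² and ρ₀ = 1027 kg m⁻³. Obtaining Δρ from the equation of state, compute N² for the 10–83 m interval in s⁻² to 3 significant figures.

1.07 × 10⁻³ s⁻²

ΔT = +3.3 K, ΔS = +11.52 psu (deep − shallow).
Δρ/ρ₀ = −αΔT + βΔS = -5.61 × 10⁻⁴ + 8.5248 × 10⁻³ = 7.9638 × 10⁻³, so Δρ ≈ 8.179 kg m⁻³.
N² = (g/ρ₀)·Δρ/Δz = g·(Δρ/ρ₀)/Δz = 9.8 × 7.9638 × 10⁻³ / 73 = 1.0691 × 10⁻³ s⁻² ≈ 1.07 × 10⁻³ s⁻².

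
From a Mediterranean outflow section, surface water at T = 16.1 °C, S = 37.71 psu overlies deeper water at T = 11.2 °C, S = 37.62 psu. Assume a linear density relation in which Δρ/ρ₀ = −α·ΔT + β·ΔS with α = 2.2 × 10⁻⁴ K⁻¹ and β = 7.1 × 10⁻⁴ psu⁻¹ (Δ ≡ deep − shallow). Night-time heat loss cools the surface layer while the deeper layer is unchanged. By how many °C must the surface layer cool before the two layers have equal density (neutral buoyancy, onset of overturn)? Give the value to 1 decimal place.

Neutral buoyancy requires Δρ = 0, i.e. −α(T_deep − T_surf′) + β(S_deep − S_surf) = 0.
T_surf′ = T_deep − (β/α)·ΔS = 11.2 − (7.1 × 10⁻⁴/2.2 × 10⁻⁴)·(-0.09) = 11.490 °C.
Cooling required: 16.1 − (11.490) = 4.610 °C.

4.6 °C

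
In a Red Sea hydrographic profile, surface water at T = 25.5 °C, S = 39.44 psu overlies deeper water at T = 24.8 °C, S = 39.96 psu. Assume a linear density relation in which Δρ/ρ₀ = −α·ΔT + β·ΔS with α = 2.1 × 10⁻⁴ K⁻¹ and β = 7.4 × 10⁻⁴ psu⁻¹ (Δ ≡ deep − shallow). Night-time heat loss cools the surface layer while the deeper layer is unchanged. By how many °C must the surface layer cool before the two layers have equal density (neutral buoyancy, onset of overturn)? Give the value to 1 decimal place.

Neutral buoyancy requires Δρ = 0, i.e. −α(T_deep − T_surf′) + β(S_deep − S_surf) = 0.
T_surf′ = T_deep − (β/α)·ΔS = 24.8 − (7.4 × 10⁻⁴/2.1 × 10⁻⁴)·(+0.52) = 22.968 °C.
Cooling required: 25.5 − (22.968) = 2.532 °C.

2.5 °C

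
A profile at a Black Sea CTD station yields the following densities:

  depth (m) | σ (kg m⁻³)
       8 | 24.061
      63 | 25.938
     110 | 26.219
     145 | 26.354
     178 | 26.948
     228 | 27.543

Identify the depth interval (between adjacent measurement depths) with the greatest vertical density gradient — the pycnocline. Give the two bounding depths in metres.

8–63 m

Compute the density gradient over each adjacent pair:
  8–63 m: Δρ/Δz = 1.877/55 = 0.034 kg m⁻⁴
  63–110 m: Δρ/Δz = 0.281/47 = 6.0 × 10⁻³ kg m⁻⁴
  110–145 m: Δρ/Δz = 0.135/35 = 3.9 × 10⁻³ kg m⁻⁴
  145–178 m: Δρ/Δz = 0.594/33 = 0.018 kg m⁻⁴
  178–228 m: Δρ/Δz = 0.595/50 = 0.012 kg m⁻⁴
The largest gradient is in the 8–63 m interval — the pycnocline.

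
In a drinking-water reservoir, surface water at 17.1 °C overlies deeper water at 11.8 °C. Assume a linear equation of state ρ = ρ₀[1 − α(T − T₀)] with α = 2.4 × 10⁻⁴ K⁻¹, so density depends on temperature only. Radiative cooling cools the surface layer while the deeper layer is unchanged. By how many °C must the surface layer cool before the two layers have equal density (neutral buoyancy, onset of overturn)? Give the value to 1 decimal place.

5.3 °C

With temperature the only control, equal density requires T_surf′ = T_deep.
T_surf′ = 11.8 °C.
Cooling required: 17.1 − 11.8 = 5.3 °C.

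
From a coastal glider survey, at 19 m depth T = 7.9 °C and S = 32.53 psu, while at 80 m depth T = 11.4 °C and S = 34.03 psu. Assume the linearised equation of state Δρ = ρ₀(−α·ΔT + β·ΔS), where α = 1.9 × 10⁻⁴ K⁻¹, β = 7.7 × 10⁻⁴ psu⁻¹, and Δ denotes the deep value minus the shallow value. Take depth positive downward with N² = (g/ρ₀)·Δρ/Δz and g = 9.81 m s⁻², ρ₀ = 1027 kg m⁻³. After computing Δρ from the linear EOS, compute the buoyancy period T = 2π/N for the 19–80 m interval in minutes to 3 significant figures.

ΔT = +3.5 K, ΔS = +1.50 psu (deep − shallow).
Δρ/ρ₀ = −αΔT + βΔS = -6.65 × 10⁻⁴ + 1.155 × 10⁻³ = 4.90 × 10⁻⁴, so Δρ ≈ 0.5032 kg m⁻³.
N² = (g/ρ₀)·Δρ/Δz = g·(Δρ/ρ₀)/Δz = 9.81 × 4.90 × 10⁻⁴ / 61 = 7.8802 × 10⁻⁵ s⁻².
N = √(7.8802 × 10⁻⁵) = 8.8770 × 10⁻³ rad s⁻¹ → T = 2π/N = 707.81 s = 11.797 min ≈ 11.8 min.

11.8 min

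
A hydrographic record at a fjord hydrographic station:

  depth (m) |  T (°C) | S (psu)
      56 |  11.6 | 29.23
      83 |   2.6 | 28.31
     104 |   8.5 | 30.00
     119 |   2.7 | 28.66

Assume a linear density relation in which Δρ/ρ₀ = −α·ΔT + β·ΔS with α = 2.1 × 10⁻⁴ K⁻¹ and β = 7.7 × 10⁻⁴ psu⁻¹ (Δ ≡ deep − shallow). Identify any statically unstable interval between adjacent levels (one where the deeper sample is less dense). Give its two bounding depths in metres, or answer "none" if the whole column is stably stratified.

Evaluate Δρ/ρ₀ = −αΔT + βΔS across each adjacent pair:
  56–83 m: −αΔT+βΔS = −(2.1 × 10⁻⁴)(-9.0)+(7.7 × 10⁻⁴)(-0.92) = 1.2 × 10⁻³ → stable
  83–104 m: −αΔT+βΔS = −(2.1 × 10⁻⁴)(+5.9)+(7.7 × 10⁻⁴)(+1.69) = 6.2 × 10⁻⁵ → stable
  104–119 m: −αΔT+βΔS = −(2.1 × 10⁻⁴)(-5.8)+(7.7 × 10⁻⁴)(-1.34) = 1.9 × 10⁻⁴ → stable
Every interval has Δρ > 0: the column is stably stratified throughout.

none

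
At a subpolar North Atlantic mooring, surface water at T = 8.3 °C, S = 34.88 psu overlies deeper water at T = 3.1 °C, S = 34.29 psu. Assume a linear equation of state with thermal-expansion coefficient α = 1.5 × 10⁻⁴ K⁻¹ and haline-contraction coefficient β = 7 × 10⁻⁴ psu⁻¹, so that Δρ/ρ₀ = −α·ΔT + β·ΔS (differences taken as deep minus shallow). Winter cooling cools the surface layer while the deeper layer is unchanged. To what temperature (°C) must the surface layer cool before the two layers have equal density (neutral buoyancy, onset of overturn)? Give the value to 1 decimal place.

5.9 °C

Neutral buoyancy requires Δρ = 0, i.e. −α(T_deep − T_surf′) + β(S_deep − S_surf) = 0.
T_surf′ = T_deep − (β/α)·ΔS = 3.1 − (7 × 10⁻⁴/1.5 × 10⁻⁴)·(-0.59) = 5.853 °C.
Cooling required: 8.3 − (5.853) = 2.447 °C.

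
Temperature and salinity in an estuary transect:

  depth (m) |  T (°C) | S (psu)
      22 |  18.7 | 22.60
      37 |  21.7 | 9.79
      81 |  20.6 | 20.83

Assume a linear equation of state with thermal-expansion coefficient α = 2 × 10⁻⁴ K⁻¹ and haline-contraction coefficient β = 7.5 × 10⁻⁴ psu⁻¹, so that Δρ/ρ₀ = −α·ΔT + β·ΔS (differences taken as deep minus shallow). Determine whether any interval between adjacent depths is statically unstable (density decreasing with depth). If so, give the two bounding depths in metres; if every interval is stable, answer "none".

Evaluate Δρ/ρ₀ = −αΔT + βΔS across each adjacent pair:
  22–37 m: −αΔT+βΔS = −(2 × 10⁻⁴)(+3.0)+(7.5 × 10⁻⁴)(-12.81) = -0.010 → UNSTABLE
  37–81 m: −αΔT+βΔS = −(2 × 10⁻⁴)(-1.1)+(7.5 × 10⁻⁴)(+11.04) = 8.5 × 10⁻³ → stable
The 22–37 m interval has Δρ < 0: lighter water underlies denser water.

22–37 m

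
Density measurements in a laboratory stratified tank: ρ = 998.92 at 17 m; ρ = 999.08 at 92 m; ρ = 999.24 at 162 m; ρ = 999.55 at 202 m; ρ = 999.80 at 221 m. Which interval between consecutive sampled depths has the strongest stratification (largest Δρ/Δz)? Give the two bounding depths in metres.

202–221 m

Compute the density gradient over each adjacent pair:
  17–92 m: Δρ/Δz = 0.16/75 = 2.1 × 10⁻³ kg m⁻⁴
  92–162 m: Δρ/Δz = 0.16/70 = 2.3 × 10⁻³ kg m⁻⁴
  162–202 m: Δρ/Δz = 0.31/40 = 7.7 × 10⁻³ kg m⁻⁴
  202–221 m: Δρ/Δz = 0.25/19 = 0.013 kg m⁻⁴
The largest gradient is in the 202–221 m interval — the pycnocline.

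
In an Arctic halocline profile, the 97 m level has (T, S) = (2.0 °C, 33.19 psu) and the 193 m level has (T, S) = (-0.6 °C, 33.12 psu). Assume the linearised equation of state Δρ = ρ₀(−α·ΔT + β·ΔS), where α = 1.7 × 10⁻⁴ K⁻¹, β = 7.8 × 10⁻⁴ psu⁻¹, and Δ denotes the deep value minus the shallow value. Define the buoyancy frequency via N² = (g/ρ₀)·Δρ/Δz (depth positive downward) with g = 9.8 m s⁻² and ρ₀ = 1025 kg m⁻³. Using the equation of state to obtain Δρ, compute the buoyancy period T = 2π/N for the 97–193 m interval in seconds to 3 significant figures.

999 s

ΔT = -2.6 K, ΔS = -0.07 psu (deep − shallow).
Δρ/ρ₀ = −αΔT + βΔS = 4.42 × 10⁻⁴ − 5.46 × 10⁻⁵ = 3.874 × 10⁻⁴, so Δρ ≈ 0.3971 kg m⁻³.
N² = (g/ρ₀)·Δρ/Δz = g·(Δρ/ρ₀)/Δz = 9.8 × 3.874 × 10⁻⁴ / 96 = 3.9547 × 10⁻⁵ s⁻².
N = √(3.9547 × 10⁻⁵) = 6.2886 × 10⁻³ rad s⁻¹ → T = 2π/N = 999.14 s ≈ 999 s.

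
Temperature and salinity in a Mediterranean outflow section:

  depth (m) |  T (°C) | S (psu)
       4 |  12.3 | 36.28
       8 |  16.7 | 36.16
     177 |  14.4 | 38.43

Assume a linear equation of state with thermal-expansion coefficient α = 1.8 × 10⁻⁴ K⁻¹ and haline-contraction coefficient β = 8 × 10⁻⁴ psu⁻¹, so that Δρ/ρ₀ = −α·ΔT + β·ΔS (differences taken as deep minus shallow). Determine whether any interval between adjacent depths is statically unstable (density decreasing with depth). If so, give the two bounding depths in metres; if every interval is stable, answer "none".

4–8 m

Evaluate Δρ/ρ₀ = −αΔT + βΔS across each adjacent pair:
  4–8 m: −αΔT+βΔS = −(1.8 × 10⁻⁴)(+4.4)+(8 × 10⁻⁴)(-0.12) = -8.9 × 10⁻⁴ → UNSTABLE
  8–177 m: −αΔT+βΔS = −(1.8 × 10⁻⁴)(-2.3)+(8 × 10⁻⁴)(+2.27) = 2.2 × 10⁻³ → stable
The 4–8 m interval has Δρ < 0: lighter water underlies denser water.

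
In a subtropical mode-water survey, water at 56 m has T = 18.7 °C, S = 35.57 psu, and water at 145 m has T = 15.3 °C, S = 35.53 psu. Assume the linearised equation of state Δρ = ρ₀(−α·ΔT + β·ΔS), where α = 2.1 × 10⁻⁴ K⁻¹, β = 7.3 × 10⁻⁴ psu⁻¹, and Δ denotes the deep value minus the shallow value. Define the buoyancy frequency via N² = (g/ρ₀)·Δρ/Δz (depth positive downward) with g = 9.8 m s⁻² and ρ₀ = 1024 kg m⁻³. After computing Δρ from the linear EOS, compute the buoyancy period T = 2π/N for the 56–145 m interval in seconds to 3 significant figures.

ΔT = -3.4 K, ΔS = -0.04 psu (deep − shallow).
Δρ/ρ₀ = −αΔT + βΔS = 7.14 × 10⁻⁴ − 2.92 × 10⁻⁵ = 6.848 × 10⁻⁴, so Δρ ≈ 0.7012 kg m⁻³.
N² = (g/ρ₀)·Δρ/Δz = g·(Δρ/ρ₀)/Δz = 9.8 × 6.848 × 10⁻⁴ / 89 = 7.5405 × 10⁻⁵ s⁻².
N = √(7.5405 × 10⁻⁵) = 8.6836 × 10⁻³ rad s⁻¹ → T = 2π/N = 723.57 s ≈ 724 s.

724 s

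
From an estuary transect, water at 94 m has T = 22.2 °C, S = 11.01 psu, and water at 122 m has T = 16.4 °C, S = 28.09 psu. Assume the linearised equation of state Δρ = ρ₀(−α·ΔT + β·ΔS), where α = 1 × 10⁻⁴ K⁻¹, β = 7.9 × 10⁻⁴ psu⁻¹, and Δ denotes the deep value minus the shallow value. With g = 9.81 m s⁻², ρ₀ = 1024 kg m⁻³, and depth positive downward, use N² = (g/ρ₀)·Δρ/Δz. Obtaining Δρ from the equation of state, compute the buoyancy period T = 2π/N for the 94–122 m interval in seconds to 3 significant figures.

89.5 s

ΔT = -5.8 K, ΔS = +17.08 psu (deep − shallow).
Δρ/ρ₀ = −αΔT + βΔS = 5.80 × 10⁻⁴ + 0.0134932 = 0.0140732, so Δρ ≈ 14.41 kg m⁻³.
N² = (g/ρ₀)·Δρ/Δz = g·(Δρ/ρ₀)/Δz = 9.81 × 0.0140732 / 28 = 4.9306 × 10⁻³ s⁻².
N = √(4.9306 × 10⁻³) = 0.070218 rad s⁻¹ → T = 2π/N = 89.481 s ≈ 89.5 s.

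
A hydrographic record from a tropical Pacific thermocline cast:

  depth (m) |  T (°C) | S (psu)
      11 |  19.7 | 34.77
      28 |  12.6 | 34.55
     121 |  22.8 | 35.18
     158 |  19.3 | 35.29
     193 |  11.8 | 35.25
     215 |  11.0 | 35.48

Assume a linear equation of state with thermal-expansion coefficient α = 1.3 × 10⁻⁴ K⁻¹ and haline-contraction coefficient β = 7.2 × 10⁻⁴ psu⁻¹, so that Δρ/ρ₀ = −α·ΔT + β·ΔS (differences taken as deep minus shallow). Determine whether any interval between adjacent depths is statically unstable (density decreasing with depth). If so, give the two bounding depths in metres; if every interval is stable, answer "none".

28–121 m

Evaluate Δρ/ρ₀ = −αΔT + βΔS across each adjacent pair:
  11–28 m: −αΔT+βΔS = −(1.3 × 10⁻⁴)(-7.1)+(7.2 × 10⁻⁴)(-0.22) = 7.6 × 10⁻⁴ → stable
  28–121 m: −αΔT+βΔS = −(1.3 × 10⁻⁴)(+10.2)+(7.2 × 10⁻⁴)(+0.63) = -8.7 × 10⁻⁴ → UNSTABLE
  121–158 m: −αΔT+βΔS = −(1.3 × 10⁻⁴)(-3.5)+(7.2 × 10⁻⁴)(+0.11) = 5.3 × 10⁻⁴ → stable
  158–193 m: −αΔT+βΔS = −(1.3 × 10⁻⁴)(-7.5)+(7.2 × 10⁻⁴)(-0.04) = 9.5 × 10⁻⁴ → stable
  193–215 m: −αΔT+βΔS = −(1.3 × 10⁻⁴)(-0.8)+(7.2 × 10⁻⁴)(+0.23) = 2.7 × 10⁻⁴ → stable
The 28–121 m interval has Δρ < 0: lighter water underlies denser water.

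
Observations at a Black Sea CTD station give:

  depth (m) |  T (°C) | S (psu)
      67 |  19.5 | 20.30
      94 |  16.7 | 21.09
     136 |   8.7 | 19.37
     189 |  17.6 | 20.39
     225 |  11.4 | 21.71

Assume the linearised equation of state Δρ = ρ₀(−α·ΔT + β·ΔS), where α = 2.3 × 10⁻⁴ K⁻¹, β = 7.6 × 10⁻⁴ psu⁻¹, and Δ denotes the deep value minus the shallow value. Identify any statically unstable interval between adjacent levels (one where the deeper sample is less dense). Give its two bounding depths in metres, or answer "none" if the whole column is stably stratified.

136–189 m

Evaluate Δρ/ρ₀ = −αΔT + βΔS across each adjacent pair:
  67–94 m: −αΔT+βΔS = −(2.3 × 10⁻⁴)(-2.8)+(7.6 × 10⁻⁴)(+0.79) = 1.2 × 10⁻³ → stable
  94–136 m: −αΔT+βΔS = −(2.3 × 10⁻⁴)(-8.0)+(7.6 × 10⁻⁴)(-1.72) = 5.3 × 10⁻⁴ → stable
  136–189 m: −αΔT+βΔS = −(2.3 × 10⁻⁴)(+8.9)+(7.6 × 10⁻⁴)(+1.02) = -1.3 × 10⁻³ → UNSTABLE
  189–225 m: −αΔT+βΔS = −(2.3 × 10⁻⁴)(-6.2)+(7.6 × 10⁻⁴)(+1.32) = 2.4 × 10⁻³ → stable
The 136–189 m interval has Δρ < 0: lighter water underlies denser water.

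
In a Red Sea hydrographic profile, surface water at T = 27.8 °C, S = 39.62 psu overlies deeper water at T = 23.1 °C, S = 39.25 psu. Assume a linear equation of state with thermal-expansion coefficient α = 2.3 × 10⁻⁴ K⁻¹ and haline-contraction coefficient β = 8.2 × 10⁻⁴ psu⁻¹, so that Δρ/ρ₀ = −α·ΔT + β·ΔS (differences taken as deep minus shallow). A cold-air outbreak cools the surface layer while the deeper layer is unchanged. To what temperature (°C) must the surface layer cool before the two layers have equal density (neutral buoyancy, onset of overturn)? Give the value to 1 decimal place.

24.4 °C

Neutral buoyancy requires Δρ = 0, i.e. −α(T_deep − T_surf′) + β(S_deep − S_surf) = 0.
T_surf′ = T_deep − (β/α)·ΔS = 23.1 − (8.2 × 10⁻⁴/2.3 × 10⁻⁴)·(-0.37) = 24.419 °C.
Cooling required: 27.8 − (24.419) = 3.381 °C.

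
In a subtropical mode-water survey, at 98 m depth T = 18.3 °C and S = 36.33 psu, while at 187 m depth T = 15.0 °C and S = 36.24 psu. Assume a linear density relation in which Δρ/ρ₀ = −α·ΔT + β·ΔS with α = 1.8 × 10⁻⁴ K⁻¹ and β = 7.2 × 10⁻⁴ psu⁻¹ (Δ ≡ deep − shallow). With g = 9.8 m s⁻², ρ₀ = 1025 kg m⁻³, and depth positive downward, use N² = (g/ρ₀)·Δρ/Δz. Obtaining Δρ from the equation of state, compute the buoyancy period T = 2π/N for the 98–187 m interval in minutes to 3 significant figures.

ΔT = -3.3 K, ΔS = -0.09 psu (deep − shallow).
Δρ/ρ₀ = −αΔT + βΔS = 5.94 × 10⁻⁴ − 6.48 × 10⁻⁵ = 5.292 × 10⁻⁴, so Δρ ≈ 0.5424 kg m⁻³.
N² = (g/ρ₀)·Δρ/Δz = g·(Δρ/ρ₀)/Δz = 9.8 × 5.292 × 10⁻⁴ / 89 = 5.8271 × 10⁻⁵ s⁻².
N = √(5.8271 × 10⁻⁵) = 7.6335 × 10⁻³ rad s⁻¹ → T = 2π/N = 823.11 s = 13.719 min ≈ 13.7 min.

13.7 min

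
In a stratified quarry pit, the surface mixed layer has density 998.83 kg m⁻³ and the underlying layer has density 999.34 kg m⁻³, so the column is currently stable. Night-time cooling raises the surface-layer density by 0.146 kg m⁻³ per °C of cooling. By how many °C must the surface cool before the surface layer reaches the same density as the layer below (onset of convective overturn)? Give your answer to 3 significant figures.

3.49 °C

Density deficit of the surface layer: 999.34 − 998.83 = 0.51 kg m⁻³.
Required change = 0.51 / 0.146 = 3.49 °C.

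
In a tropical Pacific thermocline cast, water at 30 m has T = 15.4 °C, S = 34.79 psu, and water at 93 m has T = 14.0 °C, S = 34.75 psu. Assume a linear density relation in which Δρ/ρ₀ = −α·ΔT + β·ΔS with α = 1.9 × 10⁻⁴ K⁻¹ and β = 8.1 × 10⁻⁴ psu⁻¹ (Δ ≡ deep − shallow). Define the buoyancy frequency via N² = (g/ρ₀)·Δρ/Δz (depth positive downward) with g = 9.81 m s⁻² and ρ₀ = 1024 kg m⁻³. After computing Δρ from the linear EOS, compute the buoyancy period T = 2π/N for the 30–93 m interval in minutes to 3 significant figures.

17.4 min

ΔT = -1.4 K, ΔS = -0.04 psu (deep − shallow).
Δρ/ρ₀ = −αΔT + βΔS = 2.66 × 10⁻⁴ − 3.24 × 10⁻⁵ = 2.336 × 10⁻⁴, so Δρ ≈ 0.2392 kg m⁻³.
N² = (g/ρ₀)·Δρ/Δz = g·(Δρ/ρ₀)/Δz = 9.81 × 2.336 × 10⁻⁴ / 63 = 3.6375 × 10⁻⁵ s⁻².
N = √(3.6375 × 10⁻⁵) = 6.0312 × 10⁻³ rad s⁻¹ → T = 2π/N = 1.0418 × 10³ s = 17.363 min ≈ 17.4 min.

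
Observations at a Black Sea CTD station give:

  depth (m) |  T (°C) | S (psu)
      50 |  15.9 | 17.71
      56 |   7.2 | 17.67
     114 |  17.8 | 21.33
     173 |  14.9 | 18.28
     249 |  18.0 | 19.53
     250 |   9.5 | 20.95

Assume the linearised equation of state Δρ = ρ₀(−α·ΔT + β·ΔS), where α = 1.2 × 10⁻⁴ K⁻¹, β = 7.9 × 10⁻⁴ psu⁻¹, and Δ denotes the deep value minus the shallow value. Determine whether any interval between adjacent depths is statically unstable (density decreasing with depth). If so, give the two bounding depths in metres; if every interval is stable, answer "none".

114–173 m

Evaluate Δρ/ρ₀ = −αΔT + βΔS across each adjacent pair:
  50–56 m: −αΔT+βΔS = −(1.2 × 10⁻⁴)(-8.7)+(7.9 × 10⁻⁴)(-0.04) = 1.0 × 10⁻³ → stable
  56–114 m: −αΔT+βΔS = −(1.2 × 10⁻⁴)(+10.6)+(7.9 × 10⁻⁴)(+3.66) = 1.6 × 10⁻³ → stable
  114–173 m: −αΔT+βΔS = −(1.2 × 10⁻⁴)(-2.9)+(7.9 × 10⁻⁴)(-3.05) = -2.1 × 10⁻³ → UNSTABLE
  173–249 m: −αΔT+βΔS = −(1.2 × 10⁻⁴)(+3.1)+(7.9 × 10⁻⁴)(+1.25) = 6.2 × 10⁻⁴ → stable
  249–250 m: −αΔT+βΔS = −(1.2 × 10⁻⁴)(-8.5)+(7.9 × 10⁻⁴)(+1.42) = 2.1 × 10⁻³ → stable
The 114–173 m interval has Δρ < 0: lighter water underlies denser water.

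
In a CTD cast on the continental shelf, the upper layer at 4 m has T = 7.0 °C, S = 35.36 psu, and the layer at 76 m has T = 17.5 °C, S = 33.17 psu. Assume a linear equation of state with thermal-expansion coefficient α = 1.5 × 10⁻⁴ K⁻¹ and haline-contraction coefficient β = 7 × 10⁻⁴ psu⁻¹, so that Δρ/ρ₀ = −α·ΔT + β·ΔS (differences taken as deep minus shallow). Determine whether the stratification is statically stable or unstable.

ΔT = 17.5 − 7.0 = +10.5 K and ΔS = 33.17 − 35.36 = -2.19 psu (deep − shallow).
−αΔT = -1.575 × 10⁻³; βΔS = -1.533 × 10⁻³; sum Δρ/ρ₀ = -3.108 × 10⁻³.
Δρ/ρ₀ < 0, so Δρ < 0: deeper water is lighter → statically unstable; the column would overturn.

unstable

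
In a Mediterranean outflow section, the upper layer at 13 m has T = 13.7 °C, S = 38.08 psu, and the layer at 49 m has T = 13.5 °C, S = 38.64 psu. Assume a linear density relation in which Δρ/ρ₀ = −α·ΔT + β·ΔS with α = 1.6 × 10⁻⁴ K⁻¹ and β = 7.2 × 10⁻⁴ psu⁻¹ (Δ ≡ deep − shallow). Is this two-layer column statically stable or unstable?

ΔT = 13.5 − 13.7 = -0.2 K and ΔS = 38.64 − 38.08 = +0.56 psu (deep − shallow).
−αΔT = 3.20 × 10⁻⁵; βΔS = 4.032 × 10⁻⁴; sum Δρ/ρ₀ = 4.352 × 10⁻⁴.
Δρ/ρ₀ > 0, so Δρ > 0: deeper water is denser → statically stable.

stable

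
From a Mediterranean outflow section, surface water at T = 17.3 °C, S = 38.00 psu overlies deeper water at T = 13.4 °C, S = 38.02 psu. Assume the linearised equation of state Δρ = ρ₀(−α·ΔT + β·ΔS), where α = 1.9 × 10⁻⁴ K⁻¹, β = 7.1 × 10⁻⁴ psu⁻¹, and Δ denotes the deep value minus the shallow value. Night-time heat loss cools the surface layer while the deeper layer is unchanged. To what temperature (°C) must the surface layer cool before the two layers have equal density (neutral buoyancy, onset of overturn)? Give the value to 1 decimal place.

Neutral buoyancy requires Δρ = 0, i.e. −α(T_deep − T_surf′) + β(S_deep − S_surf) = 0.
T_surf′ = T_deep − (β/α)·ΔS = 13.4 − (7.1 × 10⁻⁴/1.9 × 10⁻⁴)·(+0.02) = 13.325 °C.
Cooling required: 17.3 − (13.325) = 3.975 °C.

13.3 °C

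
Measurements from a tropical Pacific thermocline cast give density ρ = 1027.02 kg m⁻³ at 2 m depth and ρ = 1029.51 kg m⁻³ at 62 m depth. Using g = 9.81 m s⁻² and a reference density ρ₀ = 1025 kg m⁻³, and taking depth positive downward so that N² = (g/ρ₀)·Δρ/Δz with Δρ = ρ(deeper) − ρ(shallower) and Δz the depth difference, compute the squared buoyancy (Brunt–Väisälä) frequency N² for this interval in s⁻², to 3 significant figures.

3.97 × 10⁻⁴ s⁻²

Δρ = 1029.51 − 1027.02 = 2.49 kg m⁻³ over Δz = 62 − 2 = 60 m.
N² = (9.81/1025) × (2.49/60) = 3.9719 × 10⁻⁴ s⁻² ≈ 3.97 × 10⁻⁴ s⁻².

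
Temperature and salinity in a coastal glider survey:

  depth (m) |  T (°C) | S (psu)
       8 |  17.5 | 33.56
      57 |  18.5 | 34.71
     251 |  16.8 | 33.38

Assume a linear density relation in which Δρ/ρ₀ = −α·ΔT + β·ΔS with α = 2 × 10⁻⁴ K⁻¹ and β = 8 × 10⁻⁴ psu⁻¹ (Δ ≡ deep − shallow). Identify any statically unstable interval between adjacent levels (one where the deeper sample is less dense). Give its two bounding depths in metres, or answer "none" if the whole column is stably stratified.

Evaluate Δρ/ρ₀ = −αΔT + βΔS across each adjacent pair:
  8–57 m: −αΔT+βΔS = −(2 × 10⁻⁴)(+1.0)+(8 × 10⁻⁴)(+1.15) = 7.2 × 10⁻⁴ → stable
  57–251 m: −αΔT+βΔS = −(2 × 10⁻⁴)(-1.7)+(8 × 10⁻⁴)(-1.33) = -7.2 × 10⁻⁴ → UNSTABLE
The 57–251 m interval has Δρ < 0: lighter water underlies denser water.

57–251 m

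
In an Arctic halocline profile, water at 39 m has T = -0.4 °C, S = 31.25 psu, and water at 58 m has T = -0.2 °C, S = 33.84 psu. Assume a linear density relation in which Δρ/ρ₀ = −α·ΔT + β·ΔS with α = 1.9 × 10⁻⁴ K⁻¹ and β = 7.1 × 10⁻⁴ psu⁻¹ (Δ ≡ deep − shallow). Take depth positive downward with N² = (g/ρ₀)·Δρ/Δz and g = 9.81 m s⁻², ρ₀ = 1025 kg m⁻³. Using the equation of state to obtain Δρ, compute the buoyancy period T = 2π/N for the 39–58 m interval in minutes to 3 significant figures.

ΔT = +0.2 K, ΔS = +2.59 psu (deep − shallow).
Δρ/ρ₀ = −αΔT + βΔS = -3.80 × 10⁻⁵ + 1.8389 × 10⁻³ = 1.8009 × 10⁻³, so Δρ ≈ 1.846 kg m⁻³.
N² = (g/ρ₀)·Δρ/Δz = g·(Δρ/ρ₀)/Δz = 9.81 × 1.8009 × 10⁻³ / 19 = 9.2983 × 10⁻⁴ s⁻².
N = √(9.2983 × 10⁻⁴) = 0.030493 rad s⁻¹ → T = 2π/N = 206.05 s = 3.4342 min ≈ 3.43 min.

3.43 min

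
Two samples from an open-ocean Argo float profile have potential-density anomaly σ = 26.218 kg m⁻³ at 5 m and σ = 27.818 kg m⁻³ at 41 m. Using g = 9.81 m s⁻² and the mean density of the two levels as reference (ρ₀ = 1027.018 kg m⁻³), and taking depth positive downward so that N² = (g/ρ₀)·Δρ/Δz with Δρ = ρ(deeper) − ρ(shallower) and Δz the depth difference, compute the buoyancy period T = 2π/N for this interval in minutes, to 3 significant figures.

5.08 min

Δρ = 1027.818 − 1026.218 = 1.600 kg m⁻³ over Δz = 41 − 5 = 36 m.
N² = (9.81/1027.018) × (1.600/36) = 4.2453 × 10⁻⁴ s⁻².
N = √(4.2453 × 10⁻⁴) = 0.020604 rad s⁻¹, so T = 2π/N = 304.95 s = 5.0825 min ≈ 5.08 min.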